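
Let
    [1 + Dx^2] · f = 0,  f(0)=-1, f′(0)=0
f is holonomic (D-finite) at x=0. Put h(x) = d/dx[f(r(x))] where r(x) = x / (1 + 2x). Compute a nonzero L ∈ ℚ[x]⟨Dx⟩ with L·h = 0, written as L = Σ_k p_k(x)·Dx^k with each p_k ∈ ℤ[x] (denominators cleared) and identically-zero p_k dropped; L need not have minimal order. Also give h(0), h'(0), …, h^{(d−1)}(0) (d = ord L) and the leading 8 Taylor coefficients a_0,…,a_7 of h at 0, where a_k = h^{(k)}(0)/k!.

f: a_k = -1, 0, 1/2, 0, -1/24, 0, 1/720, 0, …
h₀=f(r): pull back L_f along r ⇒ L₀.
h=h₀': d/dx-closure on L₀ ⇒ L.
L = (25 + 96·x + 96·x^2) + (12 + 72·x + 144·x^2 + 96·x^3)·Dx + (1 + 8·x + 24·x^2 + 32·x^3 + 16·x^4)·Dx^2  (order 2).
h: a_k = 0, 1, -6, 143/6, -235/3, 27601/120, -12509/20, 8095583/5040, …
ICs: h(0) = 0, h′(0) = 1.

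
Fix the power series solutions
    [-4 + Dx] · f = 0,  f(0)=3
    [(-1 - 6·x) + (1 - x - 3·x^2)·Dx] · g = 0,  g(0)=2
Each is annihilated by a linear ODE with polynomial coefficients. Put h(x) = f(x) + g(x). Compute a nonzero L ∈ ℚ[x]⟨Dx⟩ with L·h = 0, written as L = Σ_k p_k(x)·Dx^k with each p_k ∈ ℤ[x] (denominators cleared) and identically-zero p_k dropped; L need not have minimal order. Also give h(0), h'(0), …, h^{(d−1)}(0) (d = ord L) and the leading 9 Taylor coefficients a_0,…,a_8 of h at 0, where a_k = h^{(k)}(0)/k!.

L = (16 - 8·x + 360·x^2 + 288·x^3) + (8 - 50·x - 134·x^2 + 96·x^3 + 144·x^4)·Dx + (-3 + 13·x + 11·x^2 - 42·x^3 - 36·x^4)·Dx^2  (order 2).
h: a_k = 5, 14, 32, 46, 70, 528/5, 3166/15, 46594/105, 107192/105, …
ICs: h(0) = 5, h′(0) = 14.

f: a_k = 3, 12, 24, 32, 32, 128/5, 256/15, 1024/105, 512/105, …
g: a_k = 2, 2, 8, 14, 38, 80, 194, 434, 1016, …
h₀=f+g: left-lcm gives L₀, ord ≤ 2.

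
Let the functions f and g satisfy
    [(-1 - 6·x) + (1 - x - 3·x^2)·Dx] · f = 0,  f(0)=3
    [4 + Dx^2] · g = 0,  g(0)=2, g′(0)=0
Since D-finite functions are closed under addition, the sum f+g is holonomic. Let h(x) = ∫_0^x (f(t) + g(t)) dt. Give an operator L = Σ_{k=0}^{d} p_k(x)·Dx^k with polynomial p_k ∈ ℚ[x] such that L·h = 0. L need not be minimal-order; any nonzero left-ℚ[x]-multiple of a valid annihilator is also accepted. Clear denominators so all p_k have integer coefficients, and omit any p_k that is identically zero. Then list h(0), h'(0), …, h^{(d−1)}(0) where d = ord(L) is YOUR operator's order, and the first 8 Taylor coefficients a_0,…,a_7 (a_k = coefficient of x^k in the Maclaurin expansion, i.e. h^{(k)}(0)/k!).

f: a_k = 3, 3, 12, 21, 57, 120, 291, 651, …
g: a_k = 2, 0, -4, 0, 4/3, 0, -8/45, 0, …
Weyl lclm of L_f,L_g ⇒ L₀ (ord ≤ 3).
Integrate: L := L₀·Dx.
L = (92 + 608·x + 512·x^2 + 1104·x^3 + 360·x^4 + 432·x^5)·Dx + (-24 + 4·x + 24·x^2 + 80·x^3 + 180·x^4 + 216·x^5 + 216·x^6)·Dx^2 + (23 + 152·x + 128·x^2 + 276·x^3 + 90·x^4 + 108·x^5)·Dx^3 + (-6 + x + 6·x^2 + 20·x^3 + 45·x^4 + 54·x^5 + 54·x^6)·Dx^4  (order 4).
h: a_k = 0, 5, 3/2, 8/3, 21/4, 35/3, 20, 13087/315, …
ICs: h(0) = 0, h′(0) = 5, h′′(0) = 3, h′′′(0) = 16.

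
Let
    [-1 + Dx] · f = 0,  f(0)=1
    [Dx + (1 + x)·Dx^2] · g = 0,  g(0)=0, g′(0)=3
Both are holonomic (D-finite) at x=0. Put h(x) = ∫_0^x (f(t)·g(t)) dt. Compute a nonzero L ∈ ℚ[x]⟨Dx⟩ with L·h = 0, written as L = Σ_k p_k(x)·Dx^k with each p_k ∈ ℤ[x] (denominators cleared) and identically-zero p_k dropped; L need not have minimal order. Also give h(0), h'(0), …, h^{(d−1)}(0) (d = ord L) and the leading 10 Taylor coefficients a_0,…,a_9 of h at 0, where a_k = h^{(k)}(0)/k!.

L = x·Dx + (-1 - 2·x)·Dx^2 + (1 + x)·Dx^3  (order 3).
h: a_k = 0, 0, 3/2, 1/2, 1/4, 0, 3/80, -1/48, 23/1344, -29/2160, …
ICs: h(0) = 0, h′(0) = 0, h′′(0) = 3.

f: a_k = 1, 1, 1/2, 1/6, 1/24, 1/120, 1/720, 1/5040, 1/40320, 1/362880, …
g: a_k = 0, 3, -3/2, 1, -3/4, 3/5, -1/2, 3/7, -3/8, 1/3, …
f·g: L₀ = L_f ⊗_s L_g, ord ≤ 1·2.
h=∫h₀ ⇒ L = L₀·Dx.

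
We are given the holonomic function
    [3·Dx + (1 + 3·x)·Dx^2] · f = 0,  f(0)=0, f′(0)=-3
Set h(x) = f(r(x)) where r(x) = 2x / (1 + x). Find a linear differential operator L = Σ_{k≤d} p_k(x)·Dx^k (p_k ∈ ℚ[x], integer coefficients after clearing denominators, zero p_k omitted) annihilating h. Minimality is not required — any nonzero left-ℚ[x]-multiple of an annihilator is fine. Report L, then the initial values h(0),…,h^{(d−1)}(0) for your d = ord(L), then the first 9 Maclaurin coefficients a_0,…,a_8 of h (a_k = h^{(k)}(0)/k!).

f: a_k = 0, -3, 9/2, -9, 81/4, -243/5, 243/2, -2187/7, 6561/8, …
Change of var in L_f (x↦r) gives L₀.
L = (8 + 14·x)·Dx + (1 + 8·x + 7·x^2)·Dx^2  (order 2).
h: a_k = 0, -6, 24, -114, 600, -16806/5, 19608, -823542/7, 720600, …
ICs: h(0) = 0, h′(0) = -6.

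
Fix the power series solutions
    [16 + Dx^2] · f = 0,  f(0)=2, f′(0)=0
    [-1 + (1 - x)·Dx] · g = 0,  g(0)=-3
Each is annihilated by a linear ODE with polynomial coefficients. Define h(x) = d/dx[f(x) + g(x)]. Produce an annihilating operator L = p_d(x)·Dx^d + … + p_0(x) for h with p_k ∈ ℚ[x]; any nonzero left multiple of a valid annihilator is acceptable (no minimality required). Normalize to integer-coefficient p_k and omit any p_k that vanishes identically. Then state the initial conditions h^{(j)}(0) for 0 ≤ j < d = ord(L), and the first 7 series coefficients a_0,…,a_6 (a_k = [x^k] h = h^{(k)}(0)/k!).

L = (448 - 512·x + 256·x^2) + (-176 + 432·x - 384·x^2 + 128·x^3)·Dx + (28 - 32·x + 16·x^2)·Dx^2 + (-11 + 27·x - 24·x^2 + 8·x^3)·Dx^3  (order 3).
h: a_k = -3, -38, -9, 220/3, -15, -1294/15, -21, …
ICs: h(0) = -3, h′(0) = -38, h′′(0) = -18.

f: a_k = 2, 0, -16, 0, 64/3, 0, -512/45, …
g: a_k = -3, -3, -3, -3, -3, -3, -3, …
f+g: L₀ = lclm(L_f,L_g), ord ≤ 2+1.
Derive L from L₀ (diff closure).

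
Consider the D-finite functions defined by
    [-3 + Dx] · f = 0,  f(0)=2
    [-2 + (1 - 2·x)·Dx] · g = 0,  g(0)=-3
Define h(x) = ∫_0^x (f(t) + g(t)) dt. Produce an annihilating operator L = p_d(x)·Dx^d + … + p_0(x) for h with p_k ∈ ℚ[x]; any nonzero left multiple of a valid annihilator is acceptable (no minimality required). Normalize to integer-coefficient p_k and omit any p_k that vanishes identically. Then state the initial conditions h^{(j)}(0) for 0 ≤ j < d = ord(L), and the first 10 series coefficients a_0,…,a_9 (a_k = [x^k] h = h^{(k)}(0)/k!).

L = (6 + 36·x)·Dx + (1 - 36·x + 36·x^2)·Dx^2 + (-1 + 8·x - 12·x^2)·Dx^3  (order 3).
h: a_k = 0, -1, 0, -1, -15/4, -33/4, -613/40, -7599/280, -107277/2240, -573197/6720, …
ICs: h(0) = 0, h′(0) = -1, h′′(0) = 0.

f: a_k = 2, 6, 9, 9, 27/4, 81/20, 81/40, 243/280, 729/2240, 243/2240, …
g: a_k = -3, -6, -12, -24, -48, -96, -192, -384, -768, -1536, …
h₀=f+g: left-lcm gives L₀, ord ≤ 2.
∫: right-multiply L₀ by Dx.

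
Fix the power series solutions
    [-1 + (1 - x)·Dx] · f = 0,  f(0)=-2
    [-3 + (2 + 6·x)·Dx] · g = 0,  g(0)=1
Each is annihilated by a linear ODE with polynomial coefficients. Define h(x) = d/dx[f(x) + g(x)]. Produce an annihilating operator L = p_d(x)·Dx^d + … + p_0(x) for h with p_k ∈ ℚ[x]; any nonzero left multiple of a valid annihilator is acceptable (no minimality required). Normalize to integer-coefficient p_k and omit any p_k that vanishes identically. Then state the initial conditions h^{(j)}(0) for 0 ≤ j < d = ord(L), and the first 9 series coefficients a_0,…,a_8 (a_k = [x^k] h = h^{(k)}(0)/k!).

L = (-90 - 54·x) + (3 - 198·x - 189·x^2)·Dx + (14 + 46·x - 6·x^2 - 54·x^3)·Dx^2  (order 2).
h: a_k = -1/2, -25/4, -15/16, -661/32, 5945/256, -52071/512, 476525/2048, -2880205/4096, 125480457/65536, …
ICs: h(0) = -1/2, h′(0) = -25/4.

f: a_k = -2, -2, -2, -2, -2, -2, -2, -2, -2, …
g: a_k = 1, 3/2, -9/8, 27/16, -405/128, 1701/256, -15309/1024, 72171/2048, -2814669/32768, …
h₀=f+g: left-lcm gives L₀, ord ≤ 2.
h₀' ⇒ L via d/dx closure of L₀.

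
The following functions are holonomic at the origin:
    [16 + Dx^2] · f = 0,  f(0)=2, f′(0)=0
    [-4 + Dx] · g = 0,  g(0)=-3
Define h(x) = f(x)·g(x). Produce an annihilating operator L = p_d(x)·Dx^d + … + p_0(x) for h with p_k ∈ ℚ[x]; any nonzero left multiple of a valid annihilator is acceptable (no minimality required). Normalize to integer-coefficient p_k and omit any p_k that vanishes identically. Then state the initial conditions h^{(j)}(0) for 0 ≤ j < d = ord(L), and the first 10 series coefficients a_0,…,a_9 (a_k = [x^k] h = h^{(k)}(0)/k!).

f: a_k = 2, 0, -16, 0, 64/3, 0, -512/45, 0, 1024/315, 0, …
g: a_k = -3, -12, -24, -32, -32, -128/5, -256/15, -1024/105, -512/105, -2048/945, …
h₀=f·g: eliminate ⇒ L₀, order ≤ 2·1.
L = 32 - 8·Dx + Dx^2  (order 2).
h: a_k = -6, -24, 0, 128, 256, 1024/5, 0, -16384/105, -16384/105, -65536/945, …
ICs: h(0) = -6, h′(0) = -24.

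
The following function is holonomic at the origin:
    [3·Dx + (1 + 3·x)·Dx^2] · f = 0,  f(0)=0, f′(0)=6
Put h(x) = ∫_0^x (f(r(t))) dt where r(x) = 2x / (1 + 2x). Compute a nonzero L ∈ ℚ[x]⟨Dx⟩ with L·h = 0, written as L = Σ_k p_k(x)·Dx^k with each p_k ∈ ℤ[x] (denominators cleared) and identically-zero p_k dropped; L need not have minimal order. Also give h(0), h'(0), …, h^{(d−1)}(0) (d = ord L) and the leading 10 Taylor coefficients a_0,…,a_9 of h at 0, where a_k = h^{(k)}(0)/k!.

L = (10 + 32·x)·Dx^2 + (1 + 10·x + 16·x^2)·Dx^3  (order 3).
h: a_k = 0, 0, 6, -20, 84, -408, 10912/5, -12480, 524256/7, -1398080/3, …
ICs: h(0) = 0, h′(0) = 0, h′′(0) = 12.

f: a_k = 0, 6, -9, 18, -81/2, 486/5, -243, 4374/7, -6561/4, 4374, …
f∘r: x↦r, Dx↦Dx/r' in L_f ⇒ L₀.
h=∫h₀ ⇒ L = L₀·Dx.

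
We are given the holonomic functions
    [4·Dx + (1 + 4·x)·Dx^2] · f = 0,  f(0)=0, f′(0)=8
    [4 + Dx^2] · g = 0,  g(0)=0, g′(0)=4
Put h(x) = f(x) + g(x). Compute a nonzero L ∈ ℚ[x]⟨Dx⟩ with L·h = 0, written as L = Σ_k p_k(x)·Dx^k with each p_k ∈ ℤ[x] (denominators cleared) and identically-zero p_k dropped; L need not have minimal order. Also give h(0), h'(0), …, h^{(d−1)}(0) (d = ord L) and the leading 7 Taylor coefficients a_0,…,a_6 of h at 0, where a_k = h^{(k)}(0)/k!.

f: a_k = 0, 8, -16, 128/3, -128, 2048/5, -4096/3, …
g: a_k = 0, 4, 0, -8/3, 0, 8/15, 0, …
Sum ⇒ L₀ = lclm(L_f,L_g) in ℚ(x)⟨Dx⟩.
L = (400 + 128·x + 256·x^2)·Dx + (36 + 176·x + 192·x^2 + 256·x^3)·Dx^2 + (100 + 32·x + 64·x^2)·Dx^3 + (9 + 44·x + 48·x^2 + 64·x^3)·Dx^4  (order 4).
h: a_k = 0, 12, -16, 40, -128, 6152/15, -4096/3, …
ICs: h(0) = 0, h′(0) = 12, h′′(0) = -32, h′′′(0) = 240.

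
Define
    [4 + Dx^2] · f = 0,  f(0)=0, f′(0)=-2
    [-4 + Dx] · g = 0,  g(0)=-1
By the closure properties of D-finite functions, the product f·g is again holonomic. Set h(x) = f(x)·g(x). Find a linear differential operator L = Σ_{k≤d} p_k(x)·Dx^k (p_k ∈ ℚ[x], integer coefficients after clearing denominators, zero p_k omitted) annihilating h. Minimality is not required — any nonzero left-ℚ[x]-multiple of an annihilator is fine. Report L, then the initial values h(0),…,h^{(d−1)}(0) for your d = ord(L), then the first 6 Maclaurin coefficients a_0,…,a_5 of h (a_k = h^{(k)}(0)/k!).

f: a_k = 0, -2, 0, 4/3, 0, -4/15, …
g: a_k = -1, -4, -8, -32/3, -32/3, -128/15, …
Sym-product of L_f,L_g gives L₀ (≤ ord 2).
L = 20 - 8·Dx + Dx^2  (order 2).
h: a_k = 0, 2, 8, 44/3, 16, 164/15, …
ICs: h(0) = 0, h′(0) = 2.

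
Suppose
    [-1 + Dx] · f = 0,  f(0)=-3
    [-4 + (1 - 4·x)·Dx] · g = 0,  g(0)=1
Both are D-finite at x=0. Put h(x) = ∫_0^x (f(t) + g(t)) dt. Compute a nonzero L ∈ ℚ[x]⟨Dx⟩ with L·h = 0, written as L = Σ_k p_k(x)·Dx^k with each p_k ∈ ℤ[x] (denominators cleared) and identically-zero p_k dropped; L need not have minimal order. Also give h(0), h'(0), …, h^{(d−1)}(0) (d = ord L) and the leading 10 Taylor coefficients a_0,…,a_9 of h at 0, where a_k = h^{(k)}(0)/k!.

f: a_k = -3, -3, -3/2, -1/2, -1/8, -1/40, -1/240, -1/1680, -1/13440, -1/120960, …
g: a_k = 1, 4, 16, 64, 256, 1024, 4096, 16384, 65536, 262144, …
h₀=f+g: left-lcm gives L₀, ord ≤ 2.
Integrate: L := L₀·Dx.
L = (28 + 16·x)·Dx + (-31 - 8·x + 16·x^2)·Dx^2 + (3 - 8·x - 16·x^2)·Dx^3  (order 3).
h: a_k = 0, -2, 1/2, 29/6, 127/8, 2047/40, 13653/80, 983039/1680, 27525119/13440, 880803839/120960, …
ICs: h(0) = 0, h′(0) = -2, h′′(0) = 1.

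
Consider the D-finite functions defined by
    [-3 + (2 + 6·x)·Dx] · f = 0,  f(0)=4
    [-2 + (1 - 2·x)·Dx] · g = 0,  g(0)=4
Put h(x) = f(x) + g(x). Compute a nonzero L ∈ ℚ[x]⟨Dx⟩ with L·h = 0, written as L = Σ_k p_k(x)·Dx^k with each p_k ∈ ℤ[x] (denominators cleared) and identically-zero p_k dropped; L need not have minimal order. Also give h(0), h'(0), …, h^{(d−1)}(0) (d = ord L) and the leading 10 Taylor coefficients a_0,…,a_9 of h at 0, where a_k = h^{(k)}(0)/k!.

L = (66 + 108·x) + (-41 - 156·x - 324·x^2)·Dx + (2 + 38·x + 24·x^2 - 216·x^3)·Dx^2  (order 2).
h: a_k = 8, 14, 23/2, 155/4, 1643/32, 9893/64, 50227/256, 334315/512, 5573939/8192, 47627777/16384, …
ICs: h(0) = 8, h′(0) = 14.

f: a_k = 4, 6, -9/2, 27/4, -405/32, 1701/64, -15309/256, 72171/512, -2814669/8192, 14073345/16384, …
g: a_k = 4, 8, 16, 32, 64, 128, 256, 512, 1024, 2048, …
h₀=f+g: left-lcm gives L₀, ord ≤ 2.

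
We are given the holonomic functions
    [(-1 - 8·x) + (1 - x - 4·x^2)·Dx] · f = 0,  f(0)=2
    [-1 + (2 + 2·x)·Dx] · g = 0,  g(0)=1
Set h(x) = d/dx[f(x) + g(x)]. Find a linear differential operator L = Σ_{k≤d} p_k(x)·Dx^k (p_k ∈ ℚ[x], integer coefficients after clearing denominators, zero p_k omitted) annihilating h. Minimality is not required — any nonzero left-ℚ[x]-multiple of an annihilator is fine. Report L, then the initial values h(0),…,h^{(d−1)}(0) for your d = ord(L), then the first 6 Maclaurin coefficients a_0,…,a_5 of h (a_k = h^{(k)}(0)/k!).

f: a_k = 2, 2, 10, 18, 58, 130, …
g: a_k = 1, 1/2, -1/8, 1/16, -5/128, 7/256, …
Weyl lclm of L_f,L_g ⇒ L₀ (ord ≤ 2).
Differentiate: ansatz ord ≤ ord L₀ ⇒ L.
L = (-138 - 1110·x - 2208·x^2 - 3648·x^3 - 1920·x^4) + (-213 - 2334·x - 6429·x^2 - 12816·x^3 - 14352·x^4 - 5760·x^5)·Dx + (42 + 150·x + 246·x^2 - 598·x^3 - 2880·x^4 - 3424·x^5 - 1280·x^6)·Dx^2  (order 2).
h: a_k = 5/2, 79/4, 867/16, 7419/32, 166435/256, 1112001/512, …
ICs: h(0) = 5/2, h′(0) = 79/4.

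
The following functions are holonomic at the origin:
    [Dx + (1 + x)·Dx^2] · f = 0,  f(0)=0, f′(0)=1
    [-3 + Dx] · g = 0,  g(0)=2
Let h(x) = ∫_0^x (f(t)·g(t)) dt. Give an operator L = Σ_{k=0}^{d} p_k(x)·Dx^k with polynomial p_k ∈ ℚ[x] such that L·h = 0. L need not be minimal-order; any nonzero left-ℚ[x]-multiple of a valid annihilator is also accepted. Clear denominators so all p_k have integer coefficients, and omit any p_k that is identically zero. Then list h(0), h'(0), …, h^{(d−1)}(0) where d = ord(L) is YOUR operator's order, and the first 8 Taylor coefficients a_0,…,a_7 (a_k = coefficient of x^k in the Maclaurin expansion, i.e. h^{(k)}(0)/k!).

L = (6 + 9·x)·Dx + (-5 - 6·x)·Dx^2 + (1 + x)·Dx^3  (order 3).
h: a_k = 0, 0, 1, 5/3, 5/3, 6/5, 83/120, 55/168, …
ICs: h(0) = 0, h′(0) = 0, h′′(0) = 2.

f: a_k = 0, 1, -1/2, 1/3, -1/4, 1/5, -1/6, 1/7, …
g: a_k = 2, 6, 9, 9, 27/4, 81/20, 81/40, 243/280, …
Product ⇒ symmetric product L₀, ord ≤ 2.
∫: right-multiply L₀ by Dx.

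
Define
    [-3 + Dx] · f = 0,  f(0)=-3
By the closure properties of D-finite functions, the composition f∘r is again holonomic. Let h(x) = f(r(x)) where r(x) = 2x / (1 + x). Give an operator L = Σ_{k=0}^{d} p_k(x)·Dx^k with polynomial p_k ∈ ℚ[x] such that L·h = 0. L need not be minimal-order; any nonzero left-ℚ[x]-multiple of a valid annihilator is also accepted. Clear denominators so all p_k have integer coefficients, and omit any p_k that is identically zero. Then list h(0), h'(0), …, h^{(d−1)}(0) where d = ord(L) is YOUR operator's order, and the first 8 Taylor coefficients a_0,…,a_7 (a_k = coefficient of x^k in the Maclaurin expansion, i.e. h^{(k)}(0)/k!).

f: a_k = -3, -9, -27/2, -27/2, -81/8, -243/40, -243/80, -729/560, …
Substitute x→r, Dx→(1/r')Dx; clear ⇒ L₀.
L = -6 + (1 + 2·x + x^2)·Dx  (order 1).
h: a_k = -3, -18, -36, -18, 18, 18/5, -72/5, 342/35, …
ICs: h(0) = -3.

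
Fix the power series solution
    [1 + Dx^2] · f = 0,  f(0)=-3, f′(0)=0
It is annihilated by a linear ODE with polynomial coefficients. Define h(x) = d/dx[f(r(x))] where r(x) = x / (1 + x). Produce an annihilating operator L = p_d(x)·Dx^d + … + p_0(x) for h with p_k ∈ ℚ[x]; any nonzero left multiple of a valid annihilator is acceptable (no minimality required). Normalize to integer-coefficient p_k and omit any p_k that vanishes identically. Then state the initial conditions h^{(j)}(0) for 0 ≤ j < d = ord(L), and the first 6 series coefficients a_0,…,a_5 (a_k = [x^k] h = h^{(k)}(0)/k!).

f: a_k = -3, 0, 3/2, 0, -1/8, 0, …
h₀=f(r): pull back L_f along r ⇒ L₀.
Differentiate: ansatz ord ≤ ord L₀ ⇒ L.
L = (7 + 12·x + 6·x^2) + (6 + 18·x + 18·x^2 + 6·x^3)·Dx + (1 + 4·x + 6·x^2 + 4·x^3 + x^4)·Dx^2  (order 2).
h: a_k = 0, 3, -9, 35/2, -55/2, 1501/40, …
ICs: h(0) = 0, h′(0) = 3.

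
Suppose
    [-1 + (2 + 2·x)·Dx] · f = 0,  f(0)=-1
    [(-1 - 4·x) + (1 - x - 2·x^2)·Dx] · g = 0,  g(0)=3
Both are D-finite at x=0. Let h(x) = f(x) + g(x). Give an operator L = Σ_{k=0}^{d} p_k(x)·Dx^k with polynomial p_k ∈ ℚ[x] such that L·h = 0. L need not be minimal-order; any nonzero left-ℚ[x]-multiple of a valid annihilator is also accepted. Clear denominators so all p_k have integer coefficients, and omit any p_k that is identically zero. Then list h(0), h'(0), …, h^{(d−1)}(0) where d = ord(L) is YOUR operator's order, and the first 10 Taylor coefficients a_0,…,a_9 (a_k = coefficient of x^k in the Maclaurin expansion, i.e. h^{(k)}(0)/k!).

L = (13 + 26·x + 40·x^2) + (-25 - 69·x - 144·x^2 - 100·x^3)·Dx + (2 + 20·x - 6·x^2 - 64·x^3 - 40·x^4)·Dx^2  (order 2).
h: a_k = 2, 5/2, 73/8, 239/16, 4229/128, 16121/256, 132117/1024, 522207/2048, 16810413/32768, 67042613/65536, …
ICs: h(0) = 2, h′(0) = 5/2.

f: a_k = -1, -1/2, 1/8, -1/16, 5/128, -7/256, 21/1024, -33/2048, 429/32768, -715/65536, …
g: a_k = 3, 3, 9, 15, 33, 63, 129, 255, 513, 1023, …
f+g: L₀ = lclm(L_f,L_g), ord ≤ 1+1.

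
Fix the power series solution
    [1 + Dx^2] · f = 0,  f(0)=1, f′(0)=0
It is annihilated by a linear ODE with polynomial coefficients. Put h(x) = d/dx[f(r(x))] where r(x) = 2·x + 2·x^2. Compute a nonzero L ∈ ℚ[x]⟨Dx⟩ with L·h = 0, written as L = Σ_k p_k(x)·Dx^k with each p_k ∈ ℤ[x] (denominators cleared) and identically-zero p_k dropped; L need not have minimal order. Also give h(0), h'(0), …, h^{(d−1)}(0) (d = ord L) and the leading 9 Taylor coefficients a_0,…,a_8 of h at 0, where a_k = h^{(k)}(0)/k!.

f: a_k = 1, 0, -1/2, 0, 1/24, 0, -1/720, 0, 1/40320, …
Change of var in L_f (x↦r) gives L₀.
Differentiate: ansatz ord ≤ ord L₀ ⇒ L.
L = (16 + 32·x + 96·x^2 + 128·x^3 + 64·x^4) + (-6 - 12·x)·Dx + (1 + 4·x + 4·x^2)·Dx^2  (order 2).
h: a_k = 0, -4, -12, -16/3, 40/3, 352/15, 224/15, -1664/315, -544/35, …
ICs: h(0) = 0, h′(0) = -4.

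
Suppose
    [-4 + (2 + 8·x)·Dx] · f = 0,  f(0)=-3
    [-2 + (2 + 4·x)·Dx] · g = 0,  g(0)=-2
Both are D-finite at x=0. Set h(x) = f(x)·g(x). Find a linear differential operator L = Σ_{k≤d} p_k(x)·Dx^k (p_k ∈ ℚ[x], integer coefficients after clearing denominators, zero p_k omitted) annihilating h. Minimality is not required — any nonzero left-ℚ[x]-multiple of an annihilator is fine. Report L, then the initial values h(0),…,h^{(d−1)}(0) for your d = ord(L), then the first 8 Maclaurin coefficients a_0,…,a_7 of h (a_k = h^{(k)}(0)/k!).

f: a_k = -3, -6, 6, -12, 30, -84, 252, -792, …
g: a_k = -2, -2, 1, -1, 5/4, -7/4, 21/8, -33/8, …
h₀=f·g: eliminate ⇒ L₀, order ≤ 1·1.
L = (-3 - 8·x) + (1 + 6·x + 8·x^2)·Dx  (order 1).
h: a_k = 6, 18, -3, 9, -111/4, 351/4, -2271/8, 7497/8, …
ICs: h(0) = 6.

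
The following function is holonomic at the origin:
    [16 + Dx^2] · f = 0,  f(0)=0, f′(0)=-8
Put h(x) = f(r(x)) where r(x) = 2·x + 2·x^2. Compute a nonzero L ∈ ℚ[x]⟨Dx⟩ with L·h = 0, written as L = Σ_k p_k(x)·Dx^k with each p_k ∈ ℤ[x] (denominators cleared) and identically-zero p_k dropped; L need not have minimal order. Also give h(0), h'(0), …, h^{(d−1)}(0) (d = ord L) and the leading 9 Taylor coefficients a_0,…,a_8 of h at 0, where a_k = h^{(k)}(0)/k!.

f: a_k = 0, -8, 0, 64/3, 0, -256/15, 0, 2048/315, 0, …
L₀ from L_f via x↦r, Dx↦r'^{-1}Dx.
L = (64 + 384·x + 768·x^2 + 512·x^3) - 2·Dx + (1 + 2·x)·Dx^2  (order 2).
h: a_k = 0, -16, -16, 512/3, 512, -512/15, -2560, -1458176/315, 16384/45, …
ICs: h(0) = 0, h′(0) = -16.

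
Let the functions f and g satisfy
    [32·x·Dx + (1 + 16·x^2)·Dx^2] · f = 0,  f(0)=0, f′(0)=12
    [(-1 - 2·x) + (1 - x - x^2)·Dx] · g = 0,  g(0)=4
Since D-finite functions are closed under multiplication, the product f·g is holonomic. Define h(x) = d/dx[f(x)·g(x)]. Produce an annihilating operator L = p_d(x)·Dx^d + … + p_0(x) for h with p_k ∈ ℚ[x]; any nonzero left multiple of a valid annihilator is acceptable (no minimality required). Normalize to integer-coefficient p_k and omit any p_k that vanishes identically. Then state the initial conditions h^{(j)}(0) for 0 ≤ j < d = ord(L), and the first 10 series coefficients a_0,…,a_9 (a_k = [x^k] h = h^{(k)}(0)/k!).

L = (-58 + 3360·x^2 + 6144·x^3 + 9216·x^4) + (19 + 70·x - 528·x^2 + 352·x^3 + 6144·x^4 + 6144·x^5)·Dx + (-1 - 15·x - 47·x^2 - 176·x^3 - 448·x^4 + 1024·x^5 + 768·x^6)·Dx^2  (order 2).
h: a_k = 48, 96, -480, -448, 10928, 62208/5, -833968/5, -6091136/35, 19148448/7, 59259808/21, …
ICs: h(0) = 48, h′(0) = 96.

f: a_k = 0, 12, 0, -64, 0, 3072/5, 0, -49152/7, 0, 262144/3, …
g: a_k = 4, 4, 8, 12, 20, 32, 52, 84, 136, 220, …
f·g: L₀ = L_f ⊗_s L_g, ord ≤ 2·1.
h₀' ⇒ L via d/dx closure of L₀.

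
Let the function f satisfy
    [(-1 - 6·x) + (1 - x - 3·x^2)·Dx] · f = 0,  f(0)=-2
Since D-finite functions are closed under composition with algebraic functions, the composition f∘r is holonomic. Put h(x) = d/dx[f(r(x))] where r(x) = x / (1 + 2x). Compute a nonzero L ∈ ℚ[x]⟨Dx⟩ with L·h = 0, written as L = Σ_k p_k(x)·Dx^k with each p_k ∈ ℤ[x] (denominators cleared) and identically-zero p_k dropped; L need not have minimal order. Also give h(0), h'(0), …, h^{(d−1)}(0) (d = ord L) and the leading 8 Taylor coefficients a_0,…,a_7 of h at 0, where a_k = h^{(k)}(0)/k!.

f: a_k = -2, -2, -8, -14, -38, -80, -194, -434, …
Change of var in L_f (x↦r) gives L₀.
h₀' ⇒ L via d/dx closure of L₀.
L = (4 + 6·x + 30·x^2 + 32·x^3) + (-1 - 13·x - 45·x^2 - 38·x^3 + 16·x^4)·Dx  (order 1).
h: a_k = -2, -8, 30, -136, 560, -2220, 8554, -32288, …
ICs: h(0) = -2.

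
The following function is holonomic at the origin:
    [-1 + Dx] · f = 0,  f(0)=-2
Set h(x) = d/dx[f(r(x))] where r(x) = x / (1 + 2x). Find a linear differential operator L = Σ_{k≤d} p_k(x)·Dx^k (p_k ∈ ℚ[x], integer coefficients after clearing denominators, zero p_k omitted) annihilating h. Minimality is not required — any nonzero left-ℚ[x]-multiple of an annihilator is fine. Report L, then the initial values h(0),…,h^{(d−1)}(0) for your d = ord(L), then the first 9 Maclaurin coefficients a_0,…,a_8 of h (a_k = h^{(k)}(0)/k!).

L = (-3 - 8·x) + (-1 - 4·x - 4·x^2)·Dx  (order 1).
h: a_k = -2, 6, -13, 71/3, -147/4, 2699/60, -9157/360, -68731/840, 8443151/20160, …
ICs: h(0) = -2.

f: a_k = -2, -2, -1, -1/3, -1/12, -1/60, -1/360, -1/2520, -1/20160, …
L₀ from L_f via x↦r, Dx↦r'^{-1}Dx.
h₀' ⇒ L via d/dx closure of L₀.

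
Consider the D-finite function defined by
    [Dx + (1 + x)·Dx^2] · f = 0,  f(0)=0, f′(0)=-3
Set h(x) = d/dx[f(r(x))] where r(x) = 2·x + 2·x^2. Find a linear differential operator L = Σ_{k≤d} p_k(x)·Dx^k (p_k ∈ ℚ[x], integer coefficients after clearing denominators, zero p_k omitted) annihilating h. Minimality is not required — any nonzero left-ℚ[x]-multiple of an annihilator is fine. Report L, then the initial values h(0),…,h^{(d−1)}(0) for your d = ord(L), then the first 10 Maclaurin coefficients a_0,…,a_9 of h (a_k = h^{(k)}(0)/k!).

L = (4·x + 4·x^2) + (1 + 4·x + 6·x^2 + 4·x^3)·Dx  (order 1).
h: a_k = -6, 0, 12, -24, 24, 0, -48, 96, -96, 0, …
ICs: h(0) = -6.

f: a_k = 0, -3, 3/2, -1, 3/4, -3/5, 1/2, -3/7, 3/8, -1/3, …
L₀ from L_f via x↦r, Dx↦r'^{-1}Dx.
h₀' ⇒ L via d/dx closure of L₀.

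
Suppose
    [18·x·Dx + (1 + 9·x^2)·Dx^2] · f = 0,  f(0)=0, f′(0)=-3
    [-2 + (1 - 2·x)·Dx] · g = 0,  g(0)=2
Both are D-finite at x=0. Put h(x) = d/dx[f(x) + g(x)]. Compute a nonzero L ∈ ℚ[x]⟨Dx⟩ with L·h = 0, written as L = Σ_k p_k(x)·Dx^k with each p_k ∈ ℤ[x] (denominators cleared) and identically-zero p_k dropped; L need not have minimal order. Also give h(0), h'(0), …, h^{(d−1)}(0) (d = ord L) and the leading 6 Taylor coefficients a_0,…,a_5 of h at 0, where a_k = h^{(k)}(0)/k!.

f: a_k = 0, -3, 0, 9, 0, -243/5, …
g: a_k = 2, 4, 8, 16, 32, 64, …
Weyl lclm of L_f,L_g ⇒ L₀ (ord ≤ 3).
Differentiate: ansatz ord ≤ ord L₀ ⇒ L.
L = (36 - 288·x - 972·x^2) + (-21 + 36·x - 9·x^2 - 972·x^3)·Dx + (2 + 5·x + 45·x^3 - 162·x^4)·Dx^2  (order 2).
h: a_k = 1, 16, 75, 128, 77, 768, …
ICs: h(0) = 1, h′(0) = 16.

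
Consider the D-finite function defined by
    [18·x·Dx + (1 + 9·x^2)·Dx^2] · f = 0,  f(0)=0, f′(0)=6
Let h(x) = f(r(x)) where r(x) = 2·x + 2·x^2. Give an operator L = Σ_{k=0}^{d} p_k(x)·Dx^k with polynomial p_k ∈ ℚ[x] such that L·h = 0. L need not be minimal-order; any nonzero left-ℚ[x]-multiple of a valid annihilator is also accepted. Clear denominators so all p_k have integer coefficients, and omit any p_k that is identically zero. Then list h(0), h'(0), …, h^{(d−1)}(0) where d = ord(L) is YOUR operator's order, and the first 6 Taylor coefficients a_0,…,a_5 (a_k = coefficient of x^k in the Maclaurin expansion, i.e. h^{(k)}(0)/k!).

f: a_k = 0, 6, 0, -18, 0, 486/5, …
Substitute x→r, Dx→(1/r')Dx; clear ⇒ L₀.
L = (-2 + 72·x + 288·x^2 + 432·x^3 + 216·x^4)·Dx + (1 + 2·x + 36·x^2 + 144·x^3 + 180·x^4 + 72·x^5)·Dx^2  (order 2).
h: a_k = 0, 12, 12, -144, -432, 13392/5, …
ICs: h(0) = 0, h′(0) = 12.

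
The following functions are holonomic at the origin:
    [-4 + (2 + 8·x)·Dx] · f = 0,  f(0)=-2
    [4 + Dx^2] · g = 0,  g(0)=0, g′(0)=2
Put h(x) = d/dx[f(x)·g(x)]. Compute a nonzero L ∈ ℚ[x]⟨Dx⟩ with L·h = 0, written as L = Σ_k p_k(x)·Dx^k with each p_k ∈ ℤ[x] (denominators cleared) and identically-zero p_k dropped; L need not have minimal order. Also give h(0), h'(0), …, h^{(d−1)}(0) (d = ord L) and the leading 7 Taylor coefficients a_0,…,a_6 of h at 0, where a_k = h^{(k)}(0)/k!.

L = (8 + 96·x + 256·x^2 + 256·x^3 + 256·x^4) + (2 - 48·x^2 - 64·x^3)·Dx + (1 + 10·x + 36·x^2 + 64·x^3 + 64·x^4)·Dx^2  (order 2).
h: a_k = -4, -16, 32, -128/3, 512/3, -3072/5, 97792/45, …
ICs: h(0) = -4, h′(0) = -16.

f: a_k = -2, -4, 4, -8, 20, -56, 168, …
g: a_k = 0, 2, 0, -4/3, 0, 4/15, 0, …
h₀=f·g: eliminate ⇒ L₀, order ≤ 1·2.
Differentiate: ansatz ord ≤ ord L₀ ⇒ L.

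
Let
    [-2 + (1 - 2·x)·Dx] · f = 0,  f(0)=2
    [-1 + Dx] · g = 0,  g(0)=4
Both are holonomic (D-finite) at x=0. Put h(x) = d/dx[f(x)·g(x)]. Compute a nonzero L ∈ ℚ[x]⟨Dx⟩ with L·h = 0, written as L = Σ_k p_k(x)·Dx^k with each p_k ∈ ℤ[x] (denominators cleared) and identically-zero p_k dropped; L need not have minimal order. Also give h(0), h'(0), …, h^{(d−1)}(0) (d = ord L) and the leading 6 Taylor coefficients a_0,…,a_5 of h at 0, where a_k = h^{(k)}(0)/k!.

L = (13 - 12·x + 4·x^2) + (-3 + 8·x - 4·x^2)·Dx  (order 1).
h: a_k = 24, 104, 316, 844, 6331/3, 75973/15, …
ICs: h(0) = 24.

f: a_k = 2, 4, 8, 16, 32, 64, …
g: a_k = 4, 4, 2, 2/3, 1/6, 1/30, …
f·g: L₀ = L_f ⊗_s L_g, ord ≤ 1·1.
h=h₀': d/dx-closure on L₀ ⇒ L.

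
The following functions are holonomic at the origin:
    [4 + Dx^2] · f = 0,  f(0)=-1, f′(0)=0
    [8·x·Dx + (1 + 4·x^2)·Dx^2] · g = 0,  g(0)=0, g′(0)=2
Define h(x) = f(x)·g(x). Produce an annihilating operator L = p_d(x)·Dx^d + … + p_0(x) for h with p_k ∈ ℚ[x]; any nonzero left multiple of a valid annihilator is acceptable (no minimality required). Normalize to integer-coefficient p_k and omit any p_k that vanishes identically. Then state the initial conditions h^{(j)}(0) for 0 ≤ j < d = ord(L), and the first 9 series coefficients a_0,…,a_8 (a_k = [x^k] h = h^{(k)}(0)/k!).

L = (80 + 832·x^2 + 1408·x^4 + 2048·x^6 + 2048·x^8) + (96·x + 640·x^3 + 1536·x^5 + 2048·x^7)·Dx + (24 + 256·x^2 + 576·x^4 + 1024·x^6 + 1024·x^8)·Dx^2 + (24·x + 160·x^3 + 384·x^5 + 512·x^7)·Dx^3 + (1 + 12·x^2 + 56·x^4 + 128·x^6 + 128·x^8)·Dx^4  (order 4).
h: a_k = 0, -2, 0, 20/3, 0, -196/15, 0, 10408/315, 0, …
ICs: h(0) = 0, h′(0) = -2, h′′(0) = 0, h′′′(0) = 40.

f: a_k = -1, 0, 2, 0, -2/3, 0, 4/45, 0, -2/315, …
g: a_k = 0, 2, 0, -8/3, 0, 32/5, 0, -128/7, 0, …
Sym-product of L_f,L_g gives L₀ (≤ ord 4).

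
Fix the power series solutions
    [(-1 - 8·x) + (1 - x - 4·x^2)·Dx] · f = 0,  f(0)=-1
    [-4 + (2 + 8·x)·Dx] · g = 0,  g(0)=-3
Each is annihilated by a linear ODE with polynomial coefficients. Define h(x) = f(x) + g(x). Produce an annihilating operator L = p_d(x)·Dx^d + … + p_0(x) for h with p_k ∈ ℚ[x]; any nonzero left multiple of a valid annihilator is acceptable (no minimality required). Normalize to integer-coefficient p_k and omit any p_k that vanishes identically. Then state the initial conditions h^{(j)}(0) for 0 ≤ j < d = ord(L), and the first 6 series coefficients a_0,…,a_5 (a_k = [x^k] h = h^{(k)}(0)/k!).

L = (-24 - 156·x - 336·x^2 - 640·x^3) + (14 + 96·x + 420·x^2 + 1184·x^3 + 1600·x^4)·Dx + (1 - 11·x - 90·x^2 - 24·x^3 + 544·x^4 + 640·x^5)·Dx^2  (order 2).
h: a_k = -4, -7, 1, -21, 1, -149, …
ICs: h(0) = -4, h′(0) = -7.

f: a_k = -1, -1, -5, -9, -29, -65, …
g: a_k = -3, -6, 6, -12, 30, -84, …
Sum ⇒ L₀ = lclm(L_f,L_g) in ℚ(x)⟨Dx⟩.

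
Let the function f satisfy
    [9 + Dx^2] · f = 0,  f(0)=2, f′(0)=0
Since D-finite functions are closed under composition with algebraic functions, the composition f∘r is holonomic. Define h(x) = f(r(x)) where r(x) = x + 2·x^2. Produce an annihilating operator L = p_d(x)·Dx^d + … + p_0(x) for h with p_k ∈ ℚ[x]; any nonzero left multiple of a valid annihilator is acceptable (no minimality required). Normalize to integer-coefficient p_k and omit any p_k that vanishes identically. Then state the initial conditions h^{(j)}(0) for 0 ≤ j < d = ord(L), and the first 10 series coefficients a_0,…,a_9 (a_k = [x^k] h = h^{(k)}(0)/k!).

f: a_k = 2, 0, -9, 0, 27/4, 0, -81/40, 0, 729/2240, 0, …
f∘r: x↦r, Dx↦Dx/r' in L_f ⇒ L₀.
L = (9 + 108·x + 432·x^2 + 576·x^3) - 4·Dx + (1 + 4·x)·Dx^2  (order 2).
h: a_k = 2, 0, -9, -36, -117/4, 54, 6399/40, 1917/10, -29511/2240, -44631/140, …
ICs: h(0) = 2, h′(0) = 0.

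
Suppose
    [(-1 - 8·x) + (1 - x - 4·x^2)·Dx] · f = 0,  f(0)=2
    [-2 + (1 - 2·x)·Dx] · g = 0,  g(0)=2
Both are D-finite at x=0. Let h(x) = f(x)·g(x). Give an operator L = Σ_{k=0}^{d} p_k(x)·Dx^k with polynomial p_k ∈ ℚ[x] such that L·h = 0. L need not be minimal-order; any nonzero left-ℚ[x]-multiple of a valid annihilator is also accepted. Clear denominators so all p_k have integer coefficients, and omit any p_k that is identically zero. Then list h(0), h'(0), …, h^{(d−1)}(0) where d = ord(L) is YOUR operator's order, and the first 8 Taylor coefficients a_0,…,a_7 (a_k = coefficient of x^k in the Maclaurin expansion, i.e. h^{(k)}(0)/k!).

f: a_k = 2, 2, 10, 18, 58, 130, 362, 882, …
g: a_k = 2, 4, 8, 16, 32, 64, 128, 256, …
Product ⇒ symmetric product L₀, ord ≤ 1.
L = (-3 - 4·x + 24·x^2) + (1 - 3·x - 2·x^2 + 8·x^3)·Dx  (order 1).
h: a_k = 4, 12, 44, 124, 364, 988, 2700, 7164, …
ICs: h(0) = 4.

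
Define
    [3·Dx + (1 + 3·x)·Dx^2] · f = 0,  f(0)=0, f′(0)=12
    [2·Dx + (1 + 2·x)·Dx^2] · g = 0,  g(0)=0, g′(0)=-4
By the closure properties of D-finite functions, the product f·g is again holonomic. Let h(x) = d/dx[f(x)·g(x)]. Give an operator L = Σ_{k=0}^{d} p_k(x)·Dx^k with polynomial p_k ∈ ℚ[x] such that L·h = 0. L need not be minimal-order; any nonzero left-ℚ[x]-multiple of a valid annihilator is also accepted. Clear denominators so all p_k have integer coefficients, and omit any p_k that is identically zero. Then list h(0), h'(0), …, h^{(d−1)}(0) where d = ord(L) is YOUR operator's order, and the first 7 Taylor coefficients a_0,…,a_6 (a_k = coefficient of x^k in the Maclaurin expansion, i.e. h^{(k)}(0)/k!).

f: a_k = 0, 12, -18, 36, -81, 972/5, -486, …
g: a_k = 0, -4, 4, -16/3, 8, -64/5, 64/3, …
Sym-product of L_f,L_g gives L₀ (≤ ord 4).
Differentiate: ansatz ord ≤ ord L₀ ⇒ L.
L = (156 + 720·x + 864·x^2) + (310 + 2244·x + 5400·x^2 + 4320·x^3)·Dx + (88 + 860·x + 3132·x^2 + 5040·x^3 + 3024·x^4)·Dx^2 + (5 + 62·x + 305·x^2 + 744·x^3 + 900·x^4 + 432·x^5)·Dx^3  (order 3).
h: a_k = 0, -96, 360, -1120, 3300, -47736/5, 27496, …
ICs: h(0) = 0, h′(0) = -96, h′′(0) = 720.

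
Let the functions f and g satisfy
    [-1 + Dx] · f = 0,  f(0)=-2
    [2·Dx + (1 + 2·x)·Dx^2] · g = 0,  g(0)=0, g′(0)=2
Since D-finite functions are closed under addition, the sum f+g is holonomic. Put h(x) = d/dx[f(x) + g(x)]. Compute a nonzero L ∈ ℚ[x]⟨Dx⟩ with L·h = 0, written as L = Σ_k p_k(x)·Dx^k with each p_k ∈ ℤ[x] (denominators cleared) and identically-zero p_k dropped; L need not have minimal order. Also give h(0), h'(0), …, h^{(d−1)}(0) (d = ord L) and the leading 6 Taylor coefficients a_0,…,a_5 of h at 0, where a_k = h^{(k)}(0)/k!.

L = (-10 - 4·x) + (7 - 4·x - 4·x^2)·Dx + (3 + 8·x + 4·x^2)·Dx^2  (order 2).
h: a_k = 0, -6, 7, -49/3, 383/12, -3841/60, …
ICs: h(0) = 0, h′(0) = -6.

f: a_k = -2, -2, -1, -1/3, -1/12, -1/60, …
g: a_k = 0, 2, -2, 8/3, -4, 32/5, …
f+g: L₀ = lclm(L_f,L_g), ord ≤ 1+2.
h=h₀': d/dx-closure on L₀ ⇒ L.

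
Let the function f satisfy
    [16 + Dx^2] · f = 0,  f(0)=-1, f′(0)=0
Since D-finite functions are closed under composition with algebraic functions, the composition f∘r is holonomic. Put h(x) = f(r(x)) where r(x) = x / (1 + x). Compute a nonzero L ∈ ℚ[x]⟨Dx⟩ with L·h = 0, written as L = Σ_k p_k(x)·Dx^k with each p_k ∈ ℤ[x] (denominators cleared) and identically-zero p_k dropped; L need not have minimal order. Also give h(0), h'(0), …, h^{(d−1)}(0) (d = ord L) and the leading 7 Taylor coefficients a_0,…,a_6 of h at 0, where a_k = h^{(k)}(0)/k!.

f: a_k = -1, 0, 8, 0, -32/3, 0, 256/45, …
Change of var in L_f (x↦r) gives L₀.
L = 16 + (2 + 6·x + 6·x^2 + 2·x^3)·Dx + (1 + 4·x + 6·x^2 + 4·x^3 + x^4)·Dx^2  (order 2).
h: a_k = -1, 0, 8, -16, 40/3, 32/3, -2744/45, …
ICs: h(0) = -1, h′(0) = 0.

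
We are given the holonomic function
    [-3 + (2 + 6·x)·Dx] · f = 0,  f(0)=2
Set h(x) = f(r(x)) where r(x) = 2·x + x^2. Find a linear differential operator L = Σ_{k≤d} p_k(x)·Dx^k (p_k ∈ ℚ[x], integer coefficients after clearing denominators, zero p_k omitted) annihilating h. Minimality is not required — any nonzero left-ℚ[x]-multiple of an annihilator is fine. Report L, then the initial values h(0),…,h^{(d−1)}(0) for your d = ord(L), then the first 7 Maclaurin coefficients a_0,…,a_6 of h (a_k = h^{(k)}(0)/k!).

L = (-3 - 3·x) + (1 + 6·x + 3·x^2)·Dx  (order 1).
h: a_k = 2, 6, -6, 18, -63, 243, -999, …
ICs: h(0) = 2.

f: a_k = 2, 3, -9/4, 27/8, -405/64, 1701/128, -15309/512, …
Substitute x→r, Dx→(1/r')Dx; clear ⇒ L₀.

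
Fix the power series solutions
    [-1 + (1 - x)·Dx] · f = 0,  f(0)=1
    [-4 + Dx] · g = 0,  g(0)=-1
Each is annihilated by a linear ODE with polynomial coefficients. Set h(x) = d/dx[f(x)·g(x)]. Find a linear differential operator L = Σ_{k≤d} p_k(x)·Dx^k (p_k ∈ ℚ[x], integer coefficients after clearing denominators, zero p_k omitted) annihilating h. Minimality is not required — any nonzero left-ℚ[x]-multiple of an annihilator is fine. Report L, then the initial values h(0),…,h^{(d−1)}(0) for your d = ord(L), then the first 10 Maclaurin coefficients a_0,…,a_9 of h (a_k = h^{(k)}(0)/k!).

L = (26 - 40·x + 16·x^2) + (-5 + 9·x - 4·x^2)·Dx  (order 1).
h: a_k = -5, -26, -71, -412/3, -643/3, -874/3, -16319/45, -134648/315, -153527/315, -1543462/2835, …
ICs: h(0) = -5.

f: a_k = 1, 1, 1, 1, 1, 1, 1, 1, 1, 1, …
g: a_k = -1, -4, -8, -32/3, -32/3, -128/15, -256/45, -1024/315, -512/315, -2048/2835, …
Sym-product of L_f,L_g gives L₀ (≤ ord 1).
Derive L from L₀ (diff closure).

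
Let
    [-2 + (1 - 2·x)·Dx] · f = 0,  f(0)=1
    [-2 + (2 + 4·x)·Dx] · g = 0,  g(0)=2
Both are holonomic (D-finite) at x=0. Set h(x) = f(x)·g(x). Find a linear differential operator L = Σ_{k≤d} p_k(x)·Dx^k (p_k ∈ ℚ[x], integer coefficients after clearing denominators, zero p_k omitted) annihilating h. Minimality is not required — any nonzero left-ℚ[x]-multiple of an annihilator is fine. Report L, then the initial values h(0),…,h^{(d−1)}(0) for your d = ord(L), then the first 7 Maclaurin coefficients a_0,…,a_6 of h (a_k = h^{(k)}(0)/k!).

f: a_k = 1, 2, 4, 8, 16, 32, 64, …
g: a_k = 2, 2, -1, 1, -5/4, 7/4, -21/8, …
h₀=f·g: eliminate ⇒ L₀, order ≤ 1·1.
L = (3 + 2·x) + (-1 + 4·x^2)·Dx  (order 1).
h: a_k = 2, 6, 11, 23, 179/4, 365/4, 1439/8, …
ICs: h(0) = 2.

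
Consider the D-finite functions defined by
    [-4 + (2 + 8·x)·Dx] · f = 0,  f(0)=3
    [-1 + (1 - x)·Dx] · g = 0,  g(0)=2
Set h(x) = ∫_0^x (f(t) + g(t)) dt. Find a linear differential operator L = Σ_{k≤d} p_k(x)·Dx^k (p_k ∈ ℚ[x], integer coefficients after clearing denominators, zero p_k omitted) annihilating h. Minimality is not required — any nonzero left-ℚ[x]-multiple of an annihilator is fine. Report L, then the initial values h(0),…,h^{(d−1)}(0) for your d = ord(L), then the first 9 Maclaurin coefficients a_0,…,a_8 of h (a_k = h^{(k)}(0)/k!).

f: a_k = 3, 6, -6, 12, -30, 84, -252, 792, -2574, …
g: a_k = 2, 2, 2, 2, 2, 2, 2, 2, 2, …
Weyl lclm of L_f,L_g ⇒ L₀ (ord ≤ 2).
∫: right-multiply L₀ by Dx.
L = (8 + 12·x)·Dx + (-6 - 8·x - 36·x^2)·Dx^2 + (-1 + 3·x + 22·x^2 - 24·x^3)·Dx^3  (order 3).
h: a_k = 0, 5, 4, -4/3, 7/2, -28/5, 43/3, -250/7, 397/4, …
ICs: h(0) = 0, h′(0) = 5, h′′(0) = 8.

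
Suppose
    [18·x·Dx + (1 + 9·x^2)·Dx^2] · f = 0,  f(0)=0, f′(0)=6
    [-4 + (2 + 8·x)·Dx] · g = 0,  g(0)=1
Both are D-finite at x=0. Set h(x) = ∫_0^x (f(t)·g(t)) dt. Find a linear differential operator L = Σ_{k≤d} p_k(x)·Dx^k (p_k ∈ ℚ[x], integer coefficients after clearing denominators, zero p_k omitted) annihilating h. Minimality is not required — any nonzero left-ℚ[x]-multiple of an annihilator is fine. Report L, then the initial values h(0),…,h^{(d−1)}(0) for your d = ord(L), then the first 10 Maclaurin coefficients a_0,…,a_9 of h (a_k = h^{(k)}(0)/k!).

L = (12 - 36·x - 36·x^2)·Dx + (-4 + 2·x + 108·x^2 + 144·x^3)·Dx^2 + (1 + 8·x + 25·x^2 + 72·x^3 + 144·x^4)·Dx^3  (order 3).
h: a_k = 0, 0, 3, 4, -15/2, -12/5, 61/5, 1452/35, -20007/140, 852/35, …
ICs: h(0) = 0, h′(0) = 0, h′′(0) = 6.

f: a_k = 0, 6, 0, -18, 0, 486/5, 0, -4374/7, 0, 4374, …
g: a_k = 1, 2, -2, 4, -10, 28, -84, 264, -858, 2860, …
Sym-product of L_f,L_g gives L₀ (≤ ord 2).
h=∫₀ˣh₀: take L = L₀·Dx.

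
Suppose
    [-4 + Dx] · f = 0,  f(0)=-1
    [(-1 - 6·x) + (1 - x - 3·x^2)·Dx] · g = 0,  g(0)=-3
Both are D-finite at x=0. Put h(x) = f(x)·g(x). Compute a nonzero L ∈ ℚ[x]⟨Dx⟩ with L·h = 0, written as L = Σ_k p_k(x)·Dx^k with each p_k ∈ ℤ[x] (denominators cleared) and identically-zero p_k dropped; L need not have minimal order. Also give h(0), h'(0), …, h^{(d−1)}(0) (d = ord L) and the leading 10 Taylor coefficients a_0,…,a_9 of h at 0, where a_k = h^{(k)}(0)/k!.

L = (5 + 2·x - 12·x^2) + (-1 + x + 3·x^2)·Dx  (order 1).
h: a_k = 3, 15, 48, 125, 301, 3508/5, 4865/3, 392303/105, 180728/21, 18726989/945, …
ICs: h(0) = 3.

f: a_k = -1, -4, -8, -32/3, -32/3, -128/15, -256/45, -1024/315, -512/315, -2048/2835, …
g: a_k = -3, -3, -12, -21, -57, -120, -291, -651, -1524, -3477, …
f·g: L₀ = L_f ⊗_s L_g, ord ≤ 1·1.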